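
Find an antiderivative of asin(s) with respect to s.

s*asin(s) + sqrt(-s**2 + 1) + C

Use integration by parts with u = arcsin(s), dv = ds.
Then du = 1/sqrt(-s**2 + 1) ds.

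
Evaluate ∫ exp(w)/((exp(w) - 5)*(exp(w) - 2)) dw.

log(exp(w) - 5)/3 - log(exp(w) - 2)/3 + C

Let u = e^w, du = e^w dw.
The integral becomes ∫ du/((u-5)(u-2)); decompose into partial fractions.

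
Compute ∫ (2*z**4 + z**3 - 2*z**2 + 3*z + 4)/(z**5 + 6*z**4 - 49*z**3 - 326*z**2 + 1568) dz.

2536*log(z - 7)/4235 - 7*log(z - 2)/270 - 1745*log(z + 4)/726 + 724*log(z + 7)/189 - 68/(33*z + 132) + C

Factor the denominator: (z - 7)*(z - 2)*(z + 4)**2*(z + 7).
Partial-fraction decomposition: 724/(189*(z + 7)) - 1745/(726*(z + 4)) + 68/(33*(z + 4)**2) - 7/(270*(z - 2)) + 2536/(4235*(z - 7)).
Integrate each term; A/(z−a) gives A·log|z−a|; A/(z−a)² gives −A/(z−a).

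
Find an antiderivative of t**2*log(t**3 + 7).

t**3*log(t**3 + 7)/3 - t**3/3 + 7*log(t**3 + 7)/3 + C

Let u = t**3 + 7, so du = (3*t**2) dt.
The integral becomes (1/3)·∫ log(u) du; integrate by parts with u′=log(u), dv′=du.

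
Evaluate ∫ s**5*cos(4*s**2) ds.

s**4*sin(4*s**2)/8 + s**2*cos(4*s**2)/16 - sin(4*s**2)/64 + C

Let u = s², du = 2s ds; rewrite as (1/2)∫ u^2·cos(4u) du.
Now integrate by parts 2 times.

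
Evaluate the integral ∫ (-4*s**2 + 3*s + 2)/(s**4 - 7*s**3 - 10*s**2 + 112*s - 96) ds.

Factor the denominator: (s - 6)*(s - 4)*(s - 1)*(s + 4).
Partial-fraction decomposition: 37/(200*(s + 4)) + 1/(75*(s - 1)) + 25/(24*(s - 4)) - 31/(25*(s - 6)).
Integrate each term: A/(s−a) contributes A·log|s−a|.

-31*log(s - 6)/25 + 25*log(s - 4)/24 + log(s - 1)/75 + 37*log(s + 4)/200 + C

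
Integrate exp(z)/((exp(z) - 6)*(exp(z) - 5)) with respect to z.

Let u = e^z, du = e^z dz.
The integral becomes ∫ du/((u-5)(u-6)); decompose into partial fractions.

log(exp(z) - 6) - log(exp(z) - 5) + C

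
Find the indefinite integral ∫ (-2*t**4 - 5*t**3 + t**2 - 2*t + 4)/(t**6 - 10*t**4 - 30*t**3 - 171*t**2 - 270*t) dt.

Factor the denominator: t*(t - 5)*(t + 2)*(t + 3)*(t**2 + 9).
Partial-fraction decomposition: (971*t - 8949)/(11934*(t**2 + 9)) + 1/(54*(t + 3)) + 10/(91*(t + 2)) - 116/(595*(t - 5)) - 2/(135*t).
Integrate each term; A/(t−a) gives A·log|t−a|; the (Bt+D)/(t²+p²) term gives a log and an atan.

-2*log(t)/135 - 116*log(t - 5)/595 + 10*log(t + 2)/91 + log(t + 3)/54 + 971*log(t**2 + 9)/23868 - 2983*atan(t/3)/11934 + C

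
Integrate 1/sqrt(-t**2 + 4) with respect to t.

Substitute t = 2·sin(θ), so dt = 2·cos(θ) dθ and the radical becomes sqrt(-t**2 + 4) = 2·cos(θ) by the Pythagorean identity.
Integrate the resulting trig expression in θ, then back-substitute θ = asin(t/2), sin(θ) = t/2, cos(θ) = sqrt(-t**2 + 4)/2 (absorbing any constant into C).

asin(t/2) + C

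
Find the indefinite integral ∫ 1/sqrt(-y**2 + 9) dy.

asin(y/3) + C

Substitute y = 3·sin(θ), so dy = 3·cos(θ) dθ and the radical becomes sqrt(-y**2 + 9) = 3·cos(θ) by the Pythagorean identity.
Integrate the resulting trig expression in θ, then back-substitute θ = asin(y/3), sin(θ) = y/3, cos(θ) = sqrt(-y**2 + 9)/3 (absorbing any constant into C).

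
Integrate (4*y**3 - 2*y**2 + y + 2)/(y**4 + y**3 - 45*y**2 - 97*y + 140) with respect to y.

1283*log(y - 7)/792 - log(y - 1)/36 - 58*log(y + 4)/11 + 553*log(y + 5)/72 + C

Factor the denominator: (y - 7)*(y - 1)*(y + 4)*(y + 5).
Partial-fraction decomposition: 553/(72*(y + 5)) - 58/(11*(y + 4)) - 1/(36*(y - 1)) + 1283/(792*(y - 7)).
Integrate each term: A/(y−a) contributes A·log|y−a|.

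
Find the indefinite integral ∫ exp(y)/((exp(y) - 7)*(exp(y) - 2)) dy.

log(exp(y) - 7)/5 - log(exp(y) - 2)/5 + C

Let u = e^y, du = e^y dy.
The integral becomes ∫ du/((u-7)(u-2)); decompose into partial fractions.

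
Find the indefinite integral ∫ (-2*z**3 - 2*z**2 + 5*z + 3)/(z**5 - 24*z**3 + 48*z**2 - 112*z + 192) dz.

-137*log(z - 4)/400 + 11*log(z - 2)/128 + 333*log(z + 6)/3200 + 61*log(z**2 + 4)/800 - 71*atan(z/2)/800 + C

Factor the denominator: (z - 4)*(z - 2)*(z + 6)*(z**2 + 4).
Partial-fraction decomposition: (61*z - 71)/(400*(z**2 + 4)) + 333/(3200*(z + 6)) + 11/(128*(z - 2)) - 137/(400*(z - 4)).
Integrate each term; A/(z−a) gives A·log|z−a|; the (Bz+D)/(z²+p²) term gives a log and an atan.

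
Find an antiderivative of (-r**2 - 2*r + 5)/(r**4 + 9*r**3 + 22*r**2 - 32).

Factor the denominator: (r - 1)*(r + 2)*(r + 4)**2.
Partial-fraction decomposition: 39/(100*(r + 4)) - 3/(10*(r + 4)**2) - 5/(12*(r + 2)) + 2/(75*(r - 1)).
Integrate each term; A/(r−a) gives A·log|r−a|; A/(r−a)² gives −A/(r−a).

2*log(r - 1)/75 - 5*log(r + 2)/12 + 39*log(r + 4)/100 + 3/(10*r + 40) + C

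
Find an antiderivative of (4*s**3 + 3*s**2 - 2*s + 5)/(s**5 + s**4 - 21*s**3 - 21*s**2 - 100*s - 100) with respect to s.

Factor the denominator: (s - 5)*(s + 1)*(s + 5)*(s**2 + 4).
Partial-fraction decomposition: (11*s + 79)/(145*(s**2 + 4)) - 41/(116*(s + 5)) - 1/(20*(s + 1)) + 19/(58*(s - 5)).
Integrate each term; A/(s−a) gives A·log|s−a|; the (Bs+D)/(s²+p²) term gives a log and an atan.

19*log(s - 5)/58 - log(s + 1)/20 - 41*log(s + 5)/116 + 11*log(s**2 + 4)/290 + 79*atan(s/2)/290 + C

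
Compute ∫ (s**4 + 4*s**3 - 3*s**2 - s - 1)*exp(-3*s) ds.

Use integration by parts with u = s**4 + 4*s**3 - 3*s**2 - s - 1, dv = exp(-3*s) ds, so v = -exp(-3*s)/3.
Apply parts 4 times (tabular method): alternate signs, differentiate u down to 0, integrate dv up.

(-27*s**4 - 144*s**3 - 63*s**2 - 15*s + 22)*exp(-3*s)/81 + C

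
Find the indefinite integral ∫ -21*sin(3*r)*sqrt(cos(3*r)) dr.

14*cos(3*r)**(3/2)/3 + C

Let u = cos(3*r), so du = (-3*sin(3*r)) dr.
Rewriting, the integral becomes 7·∫ √u du = 7·(2/3)u^(3/2).
Substituting back, u = cos(3*r).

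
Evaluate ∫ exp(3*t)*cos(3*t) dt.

exp(3*t)*sin(3*t)/6 + exp(3*t)*cos(3*t)/6 + C

Let I denote the integral. Integrate by parts with u = cos(3*t), dv = exp(3*t) dt, so v = exp(3*t)/3: I = exp(3*t)*cos(3*t)/3 + ∫ exp(3*t)*sin(3*t) dt.
Apply parts again with u = sin(3*t), dv = exp(3*t) dt: ∫ exp(3*t)*sin(3*t) dt = exp(3*t)*sin(3*t)/3 − I. Substituting back brings back I: I = exp(3*t)*sin(3*t)/3 + exp(3*t)*cos(3*t)/3 − I.
Solving for I: (1 + 1)·I equals the remaining terms, so I = (1/2)·(exp(3*t)*sin(3*t)/3 + exp(3*t)*cos(3*t)/3).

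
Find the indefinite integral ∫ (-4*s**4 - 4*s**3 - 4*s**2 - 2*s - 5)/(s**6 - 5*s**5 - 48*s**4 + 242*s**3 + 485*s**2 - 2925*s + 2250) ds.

-6209*log(s - 6)/1815 + 623*log(s - 5)/160 - 479*log(s - 3)/768 + 19*log(s - 1)/1440 + 191929*log(s + 5)/1393920 + 419/(1056*s + 5280) + C

Factor the denominator: (s - 6)*(s - 5)*(s - 3)*(s - 1)*(s + 5)**2.
Partial-fraction decomposition: 191929/(1393920*(s + 5)) - 419/(1056*(s + 5)**2) + 19/(1440*(s - 1)) - 479/(768*(s - 3)) + 623/(160*(s - 5)) - 6209/(1815*(s - 6)).
Integrate each term; A/(s−a) gives A·log|s−a|; A/(s−a)² gives −A/(s−a).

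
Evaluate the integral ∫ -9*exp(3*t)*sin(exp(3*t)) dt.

3*cos(exp(3*t)) + C

Let u = exp(3*t), so du = (3*exp(3*t)) dt.
Rewriting, the integral becomes -3·∫ sin(u) du = -3·-cos(u).
Substituting back, u = exp(3*t).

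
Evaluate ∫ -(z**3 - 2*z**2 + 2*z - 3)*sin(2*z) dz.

Use integration by parts with u = z**3 - 2*z**2 + 2*z - 3, dv = -sin(2*z) dz, so v = cos(2*z)/2.
Apply parts 3 times (tabular method): alternate signs, differentiate u down to 0, integrate dv up.

z**3*cos(2*z)/2 - 3*z**2*sin(2*z)/4 - z**2*cos(2*z) + z*sin(2*z) + z*cos(2*z)/4 - sin(2*z)/8 - cos(2*z) + C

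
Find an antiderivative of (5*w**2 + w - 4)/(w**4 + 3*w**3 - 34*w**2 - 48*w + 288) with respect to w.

log(w - 4) - 44*log(w - 3)/63 + 9*log(w + 4)/14 - 17*log(w + 6)/18 + C

Factor the denominator: (w - 4)*(w - 3)*(w + 4)*(w + 6).
Partial-fraction decomposition: -17/(18*(w + 6)) + 9/(14*(w + 4)) - 44/(63*(w - 3)) + 1/(w - 4).
Integrate each term: A/(w−a) contributes A·log|w−a|.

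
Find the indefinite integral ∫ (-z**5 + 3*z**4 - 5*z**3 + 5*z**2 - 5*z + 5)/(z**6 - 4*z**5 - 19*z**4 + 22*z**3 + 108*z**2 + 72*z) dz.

Factor the denominator: z*(z - 6)*(z - 3)*(z + 1)*(z + 2)**2.
Partial-fraction decomposition: 35/(128*(z + 2)) + 31/(16*(z + 2)**2) - 6/(7*(z + 1)) + 1/(9*(z - 3)) - 4813/(8064*(z - 6)) + 5/(72*z).
Integrate each term; A/(z−a) gives A·log|z−a|; A/(z−a)² gives −A/(z−a).

5*log(z)/72 - 4813*log(z - 6)/8064 + log(z - 3)/9 - 6*log(z + 1)/7 + 35*log(z + 2)/128 - 31/(16*z + 32) + C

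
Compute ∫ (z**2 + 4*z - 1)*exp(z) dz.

Use integration by parts with u = z**2 + 4*z - 1, dv = exp(z) dz, so v = exp(z).
Apply parts 2 times (tabular method): alternate signs, differentiate u down to 0, integrate dv up.

(z**2 + 2*z - 3)*exp(z) + C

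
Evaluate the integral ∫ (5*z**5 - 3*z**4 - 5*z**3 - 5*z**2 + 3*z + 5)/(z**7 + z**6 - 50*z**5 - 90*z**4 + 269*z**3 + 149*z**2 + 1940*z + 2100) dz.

Factor the denominator: (z - 7)*(z - 3)*(z + 1)*(z + 5)**2*(z**2 + 4).
Partial-fraction decomposition: (8534*z + 21101)/(222865*(z**2 + 4)) - 121461/(430592*(z + 5)) + 2835/(1856*(z + 5)**2) - 3/(1280*(z + 1)) - 31/(512*(z - 3)) + 4161/(13568*(z - 7)).
Integrate each term; A/(z−a) gives A·log|z−a|; the (Bz+D)/(z²+p²) term gives a log and an atan.

4161*log(z - 7)/13568 - 31*log(z - 3)/512 - 3*log(z + 1)/1280 - 121461*log(z + 5)/430592 + 4267*log(z**2 + 4)/222865 + 21101*atan(z/2)/445730 - 2835/(1856*z + 9280) + C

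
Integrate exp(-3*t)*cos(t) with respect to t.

Let I denote the integral. Integrate by parts with u = cos(t), dv = exp(-3*t) dt, so v = -exp(-3*t)/3: I = -exp(-3*t)*cos(t)/3 − (1/3)·∫ exp(-3*t)*sin(t) dt.
Apply parts again with u = sin(t), dv = exp(-3*t) dt: ∫ exp(-3*t)*sin(t) dt = -exp(-3*t)*sin(t)/3 + (1/3)·I. Substituting back brings back I: I = exp(-3*t)*sin(t)/9 - exp(-3*t)*cos(t)/3 − (1/9)·I.
Solving for I: (1 + 1/9)·I equals the remaining terms, so I = (9/10)·(exp(-3*t)*sin(t)/9 - exp(-3*t)*cos(t)/3).

exp(-3*t)*sin(t)/10 - 3*exp(-3*t)*cos(t)/10 + C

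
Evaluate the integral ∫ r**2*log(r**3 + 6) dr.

Let u = r**3 + 6, so du = (3*r**2) dr.
The integral becomes (1/3)·∫ log(u) du; integrate by parts with u′=log(u), dv′=du.

r**3*log(r**3 + 6)/3 - r**3/3 + 2*log(r**3 + 6) + C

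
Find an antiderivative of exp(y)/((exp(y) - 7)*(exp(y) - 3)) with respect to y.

log(exp(y) - 7)/4 - log(exp(y) - 3)/4 + C

Let u = e^y, du = e^y dy.
The integral becomes ∫ du/((u-3)(u-7)); decompose into partial fractions.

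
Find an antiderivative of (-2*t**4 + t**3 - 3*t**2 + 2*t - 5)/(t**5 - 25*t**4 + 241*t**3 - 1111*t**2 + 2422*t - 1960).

Factor the denominator: (t - 7)**2*(t - 5)*(t - 4)*(t - 2).
Partial-fraction decomposition: -37/(150*(t - 2)) + 493/(18*(t - 4)) - 1195/(12*(t - 5)) + 63397/(900*(t - 7)) - 4597/(30*(t - 7)**2).
Integrate each term; A/(t−a) gives A·log|t−a|; A/(t−a)² gives −A/(t−a).

63397*log(t - 7)/900 - 1195*log(t - 5)/12 + 493*log(t - 4)/18 - 37*log(t - 2)/150 + 4597/(30*t - 210) + C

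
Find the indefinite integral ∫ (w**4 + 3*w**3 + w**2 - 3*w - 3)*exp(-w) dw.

(-w**4 - 7*w**3 - 22*w**2 - 41*w - 38)*exp(-w) + C

Use integration by parts with u = w**4 + 3*w**3 + w**2 - 3*w - 3, dv = exp(-w) dw, so v = -exp(-w).
Apply parts 4 times (tabular method): alternate signs, differentiate u down to 0, integrate dv up.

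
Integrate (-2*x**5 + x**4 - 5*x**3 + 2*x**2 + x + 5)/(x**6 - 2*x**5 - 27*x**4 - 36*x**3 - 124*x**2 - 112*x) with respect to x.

-5*log(x)/112 - 16409*log(x - 7)/16324 + 7*log(x + 1)/60 - 2657*log(x + 4)/2640 - 8*log(x**2 + 4)/265 + 27*atan(x/2)/424 + C

Factor the denominator: x*(x - 7)*(x + 1)*(x + 4)*(x**2 + 4).
Partial-fraction decomposition: -(64*x - 135)/(1060*(x**2 + 4)) - 2657/(2640*(x + 4)) + 7/(60*(x + 1)) - 16409/(16324*(x - 7)) - 5/(112*x).
Integrate each term; A/(x−a) gives A·log|x−a|; the (Bx+D)/(x²+p²) term gives a log and an atan.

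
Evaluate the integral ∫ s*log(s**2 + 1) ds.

s**2*log(s**2 + 1)/2 - s**2/2 + log(s**2 + 1)/2 + C

Let u = s**2 + 1, so du = (2*s) ds.
The integral becomes (1/2)·∫ log(u) du; integrate by parts with u′=log(u), dv′=du.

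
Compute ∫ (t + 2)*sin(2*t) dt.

-t*cos(2*t)/2 + sin(2*t)/4 - cos(2*t) + C

Use integration by parts with u = t + 2, dv = sin(2*t) dt, so v = -cos(2*t)/2.
Apply parts 1 times (tabular method): alternate signs, differentiate u down to 0, integrate dv up.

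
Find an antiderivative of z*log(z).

Use integration by parts with u = log(z), dv = z dz.
Then du = 1/z dz and v = z**2/2.

z**2*log(z)/2 - z**2/4 + C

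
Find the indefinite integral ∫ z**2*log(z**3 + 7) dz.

Let u = z**3 + 7, so du = (3*z**2) dz.
The integral becomes (1/3)·∫ log(u) du; integrate by parts with u′=log(u), dv′=du.

z**3*log(z**3 + 7)/3 - z**3/3 + 7*log(z**3 + 7)/3 + C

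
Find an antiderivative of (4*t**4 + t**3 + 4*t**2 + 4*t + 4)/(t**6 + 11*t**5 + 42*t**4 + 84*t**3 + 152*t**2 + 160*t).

Factor the denominator: t*(t + 2)*(t + 4)*(t + 5)*(t**2 + 4).
Partial-fraction decomposition: 13*(t - 34)/(1160*(t**2 + 4)) - 2459/(435*(t + 5)) + 253/(40*(t + 4)) - 17/(24*(t + 2)) + 1/(40*t).
Integrate each term; A/(t−a) gives A·log|t−a|; the (Bt+D)/(t²+p²) term gives a log and an atan.

log(t)/40 - 17*log(t + 2)/24 + 253*log(t + 4)/40 - 2459*log(t + 5)/435 + 13*log(t**2 + 4)/2320 - 221*atan(t/2)/1160 + C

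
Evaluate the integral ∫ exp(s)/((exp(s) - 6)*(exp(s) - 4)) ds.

log(exp(s) - 6)/2 - log(exp(s) - 4)/2 + C

Let u = e^s, du = e^s ds.
The integral becomes ∫ du/((u-4)(u-6)); decompose into partial fractions.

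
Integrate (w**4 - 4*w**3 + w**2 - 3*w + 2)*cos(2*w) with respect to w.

Use integration by parts with u = w**4 - 4*w**3 + w**2 - 3*w + 2, dv = cos(2*w) dw, so v = sin(2*w)/2.
Apply parts 4 times (tabular method): alternate signs, differentiate u down to 0, integrate dv up.

w**4*sin(2*w)/2 - 2*w**3*sin(2*w) + w**3*cos(2*w) - w**2*sin(2*w) - 3*w**2*cos(2*w) + 3*w*sin(2*w)/2 - w*cos(2*w) + 3*sin(2*w)/2 + 3*cos(2*w)/4 + C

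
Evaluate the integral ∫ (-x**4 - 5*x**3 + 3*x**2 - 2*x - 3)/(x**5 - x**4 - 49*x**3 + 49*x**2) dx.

-5*log(x)/49 - 1993*log(x - 7)/2058 + log(x - 1)/6 - 33*log(x + 7)/343 + 3/(49*x) + C

Factor the denominator: x**2*(x - 7)*(x - 1)*(x + 7).
Partial-fraction decomposition: -33/(343*(x + 7)) + 1/(6*(x - 1)) - 1993/(2058*(x - 7)) - 5/(49*x) - 3/(49*x**2).
Integrate each term; A/(x−a) gives A·log|x−a|; A/(x−a)² gives −A/(x−a).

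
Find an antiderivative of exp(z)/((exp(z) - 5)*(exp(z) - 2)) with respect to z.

log(exp(z) - 5)/3 - log(exp(z) - 2)/3 + C

Let u = e^z, du = e^z dz.
The integral becomes ∫ du/((u-5)(u-2)); decompose into partial fractions.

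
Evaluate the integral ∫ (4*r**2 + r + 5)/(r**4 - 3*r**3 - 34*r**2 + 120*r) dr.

log(r)/24 + 2*log(r - 5) - 73*log(r - 4)/40 - 13*log(r + 6)/60 + C

Factor the denominator: r*(r - 5)*(r - 4)*(r + 6).
Partial-fraction decomposition: -13/(60*(r + 6)) - 73/(40*(r - 4)) + 2/(r - 5) + 1/(24*r).
Integrate each term: A/(r−a) contributes A·log|r−a|.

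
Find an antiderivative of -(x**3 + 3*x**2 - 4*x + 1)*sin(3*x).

Use integration by parts with u = x**3 + 3*x**2 - 4*x + 1, dv = -sin(3*x) dx, so v = cos(3*x)/3.
Apply parts 3 times (tabular method): alternate signs, differentiate u down to 0, integrate dv up.

x**3*cos(3*x)/3 - x**2*sin(3*x)/3 + x**2*cos(3*x) - 2*x*sin(3*x)/3 - 14*x*cos(3*x)/9 + 14*sin(3*x)/27 + cos(3*x)/9 + C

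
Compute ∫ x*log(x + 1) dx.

Use integration by parts with u = log(x + 1), dv = x dx.
Then du = 1/(x + 1) dx and v = x**2/2.

x**2*log(x + 1)/2 - x**2/4 + x/2 - log(x + 1)/2 + C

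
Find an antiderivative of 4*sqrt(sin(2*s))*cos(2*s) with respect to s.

4*sin(2*s)**(3/2)/3 + C

Let u = sin(2*s), so du = (2*cos(2*s)) ds.
Rewriting, the integral becomes 2·∫ √u du = 2·(2/3)u^(3/2).
Substituting back, u = sin(2*s).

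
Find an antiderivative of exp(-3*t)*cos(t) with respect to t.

exp(-3*t)*sin(t)/10 - 3*exp(-3*t)*cos(t)/10 + C

Let I denote the integral. Integrate by parts with u = cos(t), dv = exp(-3*t) dt, so v = -exp(-3*t)/3: I = -exp(-3*t)*cos(t)/3 − (1/3)·∫ exp(-3*t)*sin(t) dt.
Apply parts again with u = sin(t), dv = exp(-3*t) dt: ∫ exp(-3*t)*sin(t) dt = -exp(-3*t)*sin(t)/3 + (1/3)·I. Substituting back brings back I: I = exp(-3*t)*sin(t)/9 - exp(-3*t)*cos(t)/3 − (1/9)·I.
Solving for I: (1 + 1/9)·I equals the remaining terms, so I = (9/10)·(exp(-3*t)*sin(t)/9 - exp(-3*t)*cos(t)/3).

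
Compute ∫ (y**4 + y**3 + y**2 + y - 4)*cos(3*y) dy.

y**4*sin(3*y)/3 + y**3*sin(3*y)/3 + 4*y**3*cos(3*y)/9 - y**2*sin(3*y)/9 + y**2*cos(3*y)/3 + y*sin(3*y)/9 - 2*y*cos(3*y)/27 - 106*sin(3*y)/81 + cos(3*y)/27 + C

Use integration by parts with u = y**4 + y**3 + y**2 + y - 4, dv = cos(3*y) dy, so v = sin(3*y)/3.
Apply parts 4 times (tabular method): alternate signs, differentiate u down to 0, integrate dv up.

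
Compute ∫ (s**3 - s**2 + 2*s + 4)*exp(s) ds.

(s**3 - 4*s**2 + 10*s - 6)*exp(s) + C

Use integration by parts with u = s**3 - s**2 + 2*s + 4, dv = exp(s) ds, so v = exp(s).
Apply parts 3 times (tabular method): alternate signs, differentiate u down to 0, integrate dv up.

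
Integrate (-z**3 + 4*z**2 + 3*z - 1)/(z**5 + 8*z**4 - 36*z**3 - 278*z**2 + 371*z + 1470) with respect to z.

-11*log(z - 5)/2016 - 17*log(z - 3)/1000 + 17*log(z + 2)/875 + 109*log(z + 7)/36000 + 517/(600*z + 4200) + C

Factor the denominator: (z - 5)*(z - 3)*(z + 2)*(z + 7)**2.
Partial-fraction decomposition: 109/(36000*(z + 7)) - 517/(600*(z + 7)**2) + 17/(875*(z + 2)) - 17/(1000*(z - 3)) - 11/(2016*(z - 5)).
Integrate each term; A/(z−a) gives A·log|z−a|; A/(z−a)² gives −A/(z−a).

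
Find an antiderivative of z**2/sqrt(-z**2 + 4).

-z*sqrt(-z**2 + 4)/2 + 2*asin(z/2) + C

Substitute z = 2·sin(θ), so dz = 2·cos(θ) dθ and the radical becomes sqrt(-z**2 + 4) = 2·cos(θ) by the Pythagorean identity.
Integrate the resulting trig expression in θ, then back-substitute θ = asin(z/2), sin(θ) = z/2, cos(θ) = sqrt(-z**2 + 4)/2 (absorbing any constant into C).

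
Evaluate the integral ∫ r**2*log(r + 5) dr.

r**3*log(r + 5)/3 - r**3/9 + 5*r**2/6 - 25*r/3 + 125*log(r + 5)/3 + C

Use integration by parts with u = log(r + 5), dv = r**2 dr.
Then du = 1/(r + 5) dr and v = r**3/3.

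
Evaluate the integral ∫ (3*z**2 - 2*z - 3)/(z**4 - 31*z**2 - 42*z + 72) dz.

31*log(z - 6)/150 + log(z - 1)/50 + 5*log(z + 3)/6 - 53*log(z + 4)/50 + C

Factor the denominator: (z - 6)*(z - 1)*(z + 3)*(z + 4).
Partial-fraction decomposition: -53/(50*(z + 4)) + 5/(6*(z + 3)) + 1/(50*(z - 1)) + 31/(150*(z - 6)).
Integrate each term: A/(z−a) contributes A·log|z−a|.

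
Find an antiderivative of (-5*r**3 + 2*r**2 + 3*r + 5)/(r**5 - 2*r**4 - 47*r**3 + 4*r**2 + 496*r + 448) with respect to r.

Factor the denominator: (r - 7)*(r - 4)*(r + 1)*(r + 4)**2.
Partial-fraction decomposition: 1863/(7744*(r + 4)) - 115/(88*(r + 4)**2) + 1/(40*(r + 1)) + 271/(960*(r - 4)) - 1591/(2904*(r - 7)).
Integrate each term; A/(r−a) gives A·log|r−a|; A/(r−a)² gives −A/(r−a).

-1591*log(r - 7)/2904 + 271*log(r - 4)/960 + log(r + 1)/40 + 1863*log(r + 4)/7744 + 115/(88*r + 352) + C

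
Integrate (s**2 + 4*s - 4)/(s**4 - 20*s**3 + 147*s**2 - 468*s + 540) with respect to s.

Factor the denominator: (s - 6)**2*(s - 5)*(s - 3).
Partial-fraction decomposition: -17/(18*(s - 3)) + 41/(2*(s - 5)) - 176/(9*(s - 6)) + 56/(3*(s - 6)**2).
Integrate each term; A/(s−a) gives A·log|s−a|; A/(s−a)² gives −A/(s−a).

-176*log(s - 6)/9 + 41*log(s - 5)/2 - 17*log(s - 3)/18 - 56/(3*s - 18) + C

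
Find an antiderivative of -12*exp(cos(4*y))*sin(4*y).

3*exp(cos(4*y)) + C

Let u = cos(4*y), so du = (-4*sin(4*y)) dy.
Rewriting, the integral becomes 3·∫ e^u du = 3·e^u.
Substituting back, u = cos(4*y).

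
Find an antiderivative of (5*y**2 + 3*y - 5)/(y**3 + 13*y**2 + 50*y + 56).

Factor the denominator: (y + 2)*(y + 4)*(y + 7).
Partial-fraction decomposition: 73/(5*(y + 7)) - 21/(2*(y + 4)) + 9/(10*(y + 2)).
Integrate each term: A/(y−a) contributes A·log|y−a|.

9*log(y + 2)/10 - 21*log(y + 4)/2 + 73*log(y + 7)/5 + C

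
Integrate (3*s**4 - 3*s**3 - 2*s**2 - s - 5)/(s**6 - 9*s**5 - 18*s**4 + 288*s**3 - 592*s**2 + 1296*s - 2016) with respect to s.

6064*log(s - 7)/3445 - 3157*log(s - 6)/1920 + 9*log(s - 2)/1280 - 893*log(s + 6)/9984 - 569*log(s**2 + 4)/33920 - 57*atan(s/2)/16960 + C

Factor the denominator: (s - 7)*(s - 6)*(s - 2)*(s + 6)*(s**2 + 4).
Partial-fraction decomposition: -(569*s + 114)/(16960*(s**2 + 4)) - 893/(9984*(s + 6)) + 9/(1280*(s - 2)) - 3157/(1920*(s - 6)) + 6064/(3445*(s - 7)).
Integrate each term; A/(s−a) gives A·log|s−a|; the (Bs+D)/(s²+p²) term gives a log and an atan.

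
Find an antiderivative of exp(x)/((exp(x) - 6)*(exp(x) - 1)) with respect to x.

log(exp(x) - 6)/5 - log(exp(x) - 1)/5 + C

Let u = e^x, du = e^x dx.
The integral becomes ∫ du/((u-6)(u-1)); decompose into partial fractions.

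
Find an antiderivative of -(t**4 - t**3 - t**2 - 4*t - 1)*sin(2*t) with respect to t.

Use integration by parts with u = t**4 - t**3 - t**2 - 4*t - 1, dv = -sin(2*t) dt, so v = cos(2*t)/2.
Apply parts 4 times (tabular method): alternate signs, differentiate u down to 0, integrate dv up.

t**4*cos(2*t)/2 - t**3*sin(2*t) - t**3*cos(2*t)/2 + 3*t**2*sin(2*t)/4 - 2*t**2*cos(2*t) + 2*t*sin(2*t) - 5*t*cos(2*t)/4 + 5*sin(2*t)/8 + cos(2*t)/2 + C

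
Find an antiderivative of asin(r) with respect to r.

r*asin(r) + sqrt(-r**2 + 1) + C

Use integration by parts with u = arcsin(r), dv = dr.
Then du = 1/sqrt(-r**2 + 1) dr.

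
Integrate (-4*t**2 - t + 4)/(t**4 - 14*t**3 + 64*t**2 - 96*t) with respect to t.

Factor the denominator: t*(t - 6)*(t - 4)**2.
Partial-fraction decomposition: 49/(8*(t - 4)) + 8/(t - 4)**2 - 73/(12*(t - 6)) - 1/(24*t).
Integrate each term; A/(t−a) gives A·log|t−a|; A/(t−a)² gives −A/(t−a).

-log(t)/24 - 73*log(t - 6)/12 + 49*log(t - 4)/8 - 8/(t - 4) + C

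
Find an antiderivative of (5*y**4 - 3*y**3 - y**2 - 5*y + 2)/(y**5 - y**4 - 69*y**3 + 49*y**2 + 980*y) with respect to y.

log(y)/490 + 5447*log(y - 7)/1078 - 1351*log(y - 5)/540 - 739*log(y + 4)/594 + 6511*log(y + 7)/1764 + C

Factor the denominator: y*(y - 7)*(y - 5)*(y + 4)*(y + 7).
Partial-fraction decomposition: 6511/(1764*(y + 7)) - 739/(594*(y + 4)) - 1351/(540*(y - 5)) + 5447/(1078*(y - 7)) + 1/(490*y).
Integrate each term: A/(y−a) contributes A·log|y−a|.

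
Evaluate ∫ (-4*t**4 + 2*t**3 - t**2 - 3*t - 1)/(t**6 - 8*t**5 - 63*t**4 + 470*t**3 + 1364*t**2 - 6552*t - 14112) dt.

Factor the denominator: (t - 7)**2*(t - 6)*(t + 2)*(t + 4)*(t + 6).
Partial-fraction decomposition: 5635/(16224*(t + 6)) - 1157/(4840*(t + 4)) + 79/(5184*(t + 2)) - 4807/(960*(t - 6)) + 8089337/(1656369*(t - 7)) - 8989/(1287*(t - 7)**2).
Integrate each term; A/(t−a) gives A·log|t−a|; A/(t−a)² gives −A/(t−a).

8089337*log(t - 7)/1656369 - 4807*log(t - 6)/960 + 79*log(t + 2)/5184 - 1157*log(t + 4)/4840 + 5635*log(t + 6)/16224 + 8989/(1287*t - 9009) + C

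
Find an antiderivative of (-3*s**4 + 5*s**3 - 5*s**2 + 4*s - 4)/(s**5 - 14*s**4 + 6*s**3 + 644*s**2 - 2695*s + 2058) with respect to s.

25349*log(s - 7)/588 - 2968*log(s - 6)/65 + log(s - 1)/480 - 9195*log(s + 7)/20384 + 1903/(28*s - 196) + C

Factor the denominator: (s - 7)**2*(s - 6)*(s - 1)*(s + 7).
Partial-fraction decomposition: -9195/(20384*(s + 7)) + 1/(480*(s - 1)) - 2968/(65*(s - 6)) + 25349/(588*(s - 7)) - 1903/(28*(s - 7)**2).
Integrate each term; A/(s−a) gives A·log|s−a|; A/(s−a)² gives −A/(s−a).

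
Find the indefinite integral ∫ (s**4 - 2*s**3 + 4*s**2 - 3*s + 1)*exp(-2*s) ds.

Use integration by parts with u = s**4 - 2*s**3 + 4*s**2 - 3*s + 1, dv = exp(-2*s) ds, so v = -exp(-2*s)/2.
Apply parts 4 times (tabular method): alternate signs, differentiate u down to 0, integrate dv up.

(-2*s**4 - 8*s**2 - 2*s - 3)*exp(-2*s)/4 + C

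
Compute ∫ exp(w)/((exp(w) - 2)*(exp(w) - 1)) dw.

Let u = e^w, du = e^w dw.
The integral becomes ∫ du/((u-2)(u-1)); decompose into partial fractions.

log(exp(w) - 2) - log(exp(w) - 1) + C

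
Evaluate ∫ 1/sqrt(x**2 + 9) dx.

Substitute x = 3·tan(θ), so dx = 3·sec(θ)^2 dθ and the radical becomes sqrt(x**2 + 9) = 3·sec(θ) by the Pythagorean identity.
Integrate the resulting trig expression in θ, then back-substitute tan(θ) = x/3, sec(θ) = sqrt(x**2 + 9)/3 (absorbing any constant into C).

log(x + sqrt(x**2 + 9)) + C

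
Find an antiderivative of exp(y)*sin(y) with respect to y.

Let I denote the integral. Integrate by parts with u = sin(y), dv = exp(y) dy, so v = exp(y): I = exp(y)*sin(y) − ∫ exp(y)*cos(y) dy.
Apply parts again with u = cos(y), dv = exp(y) dy: ∫ exp(y)*cos(y) dy = exp(y)*cos(y) + I. Substituting back brings back I: I = exp(y)*sin(y) - exp(y)*cos(y) − I.
Solving for I: (1 + 1)·I equals the remaining terms, so I = (1/2)·(exp(y)*sin(y) - exp(y)*cos(y)).

exp(y)*sin(y)/2 - exp(y)*cos(y)/2 + C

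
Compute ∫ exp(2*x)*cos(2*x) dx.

Let I denote the integral. Integrate by parts with u = cos(2*x), dv = exp(2*x) dx, so v = exp(2*x)/2: I = exp(2*x)*cos(2*x)/2 + ∫ exp(2*x)*sin(2*x) dx.
Apply parts again with u = sin(2*x), dv = exp(2*x) dx: ∫ exp(2*x)*sin(2*x) dx = exp(2*x)*sin(2*x)/2 − I. Substituting back brings back I: I = exp(2*x)*sin(2*x)/2 + exp(2*x)*cos(2*x)/2 − I.
Solving for I: (1 + 1)·I equals the remaining terms, so I = (1/2)·(exp(2*x)*sin(2*x)/2 + exp(2*x)*cos(2*x)/2).

exp(2*x)*sin(2*x)/4 + exp(2*x)*cos(2*x)/4 + C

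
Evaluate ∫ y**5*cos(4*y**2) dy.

Let u = y², du = 2y dy; rewrite as (1/2)∫ u^2·cos(4u) du.
Now integrate by parts 2 times.

y**4*sin(4*y**2)/8 + y**2*cos(4*y**2)/16 - sin(4*y**2)/64 + C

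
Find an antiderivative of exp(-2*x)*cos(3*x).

Let I denote the integral. Integrate by parts with u = cos(3*x), dv = exp(-2*x) dx, so v = -exp(-2*x)/2: I = -exp(-2*x)*cos(3*x)/2 − (3/2)·∫ exp(-2*x)*sin(3*x) dx.
Apply parts again with u = sin(3*x), dv = exp(-2*x) dx: ∫ exp(-2*x)*sin(3*x) dx = -exp(-2*x)*sin(3*x)/2 + (3/2)·I. Substituting back brings back I: I = 3*exp(-2*x)*sin(3*x)/4 - exp(-2*x)*cos(3*x)/2 − (9/4)·I.
Solving for I: (1 + 9/4)·I equals the remaining terms, so I = (4/13)·(3*exp(-2*x)*sin(3*x)/4 - exp(-2*x)*cos(3*x)/2).

3*exp(-2*x)*sin(3*x)/13 - 2*exp(-2*x)*cos(3*x)/13 + C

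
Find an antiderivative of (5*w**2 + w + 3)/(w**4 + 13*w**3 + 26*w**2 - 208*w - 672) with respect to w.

Factor the denominator: (w - 4)*(w + 4)*(w + 6)*(w + 7).
Partial-fraction decomposition: -241/(33*(w + 7)) + 177/(20*(w + 6)) - 79/(48*(w + 4)) + 87/(880*(w - 4)).
Integrate each term: A/(w−a) contributes A·log|w−a|.

87*log(w - 4)/880 - 79*log(w + 4)/48 + 177*log(w + 6)/20 - 241*log(w + 7)/33 + C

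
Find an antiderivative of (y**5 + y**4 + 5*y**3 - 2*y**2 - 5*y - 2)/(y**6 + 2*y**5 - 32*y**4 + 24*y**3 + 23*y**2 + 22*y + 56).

773*log(y - 4)/935 - 34*log(y - 2)/135 - log(y + 1)/45 + 8093*log(y + 7)/14850 - 83*log(y**2 + 1)/1700 - 9*atan(y)/850 + C

Factor the denominator: (y - 4)*(y - 2)*(y + 1)*(y + 7)*(y**2 + 1).
Partial-fraction decomposition: -(83*y + 9)/(850*(y**2 + 1)) + 8093/(14850*(y + 7)) - 1/(45*(y + 1)) - 34/(135*(y - 2)) + 773/(935*(y - 4)).
Integrate each term; A/(y−a) gives A·log|y−a|; the (By+D)/(y²+p²) term gives a log and an atan.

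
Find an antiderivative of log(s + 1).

s*log(s + 1) - s + log(s + 1) + C

Use integration by parts with u = log(s + 1), dv = ds.
Then du = 1/(s + 1) ds and v = s.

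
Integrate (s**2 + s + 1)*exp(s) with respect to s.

Use integration by parts with u = s**2 + s + 1, dv = exp(s) ds, so v = exp(s).
Apply parts 2 times (tabular method): alternate signs, differentiate u down to 0, integrate dv up.

(s**2 - s + 2)*exp(s) + C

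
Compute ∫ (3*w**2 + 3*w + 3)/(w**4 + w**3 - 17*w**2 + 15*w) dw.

Factor the denominator: w*(w - 3)*(w - 1)*(w + 5).
Partial-fraction decomposition: -21/(80*(w + 5)) - 3/(4*(w - 1)) + 13/(16*(w - 3)) + 1/(5*w).
Integrate each term: A/(w−a) contributes A·log|w−a|.

log(w)/5 + 13*log(w - 3)/16 - 3*log(w - 1)/4 - 21*log(w + 5)/80 + C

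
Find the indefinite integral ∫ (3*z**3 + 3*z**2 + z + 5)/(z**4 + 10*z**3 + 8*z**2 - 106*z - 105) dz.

29*log(z - 3)/80 - log(z + 1)/24 - 75*log(z + 5)/16 + 221*log(z + 7)/30 + C

Factor the denominator: (z - 3)*(z + 1)*(z + 5)*(z + 7).
Partial-fraction decomposition: 221/(30*(z + 7)) - 75/(16*(z + 5)) - 1/(24*(z + 1)) + 29/(80*(z - 3)).
Integrate each term: A/(z−a) contributes A·log|z−a|.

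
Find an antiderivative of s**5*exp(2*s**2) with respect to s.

(2*s**4 - 2*s**2 + 1)*exp(2*s**2)/8 + C

Let u = s², du = 2s ds; rewrite as (1/2)∫ u^2·exp(2u) du.
Now integrate by parts 2 times.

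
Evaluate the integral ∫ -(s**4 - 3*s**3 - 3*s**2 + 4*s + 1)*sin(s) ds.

Use integration by parts with u = s**4 - 3*s**3 - 3*s**2 + 4*s + 1, dv = -sin(s) ds, so v = cos(s).
Apply parts 4 times (tabular method): alternate signs, differentiate u down to 0, integrate dv up.

s**4*cos(s) - 4*s**3*sin(s) - 3*s**3*cos(s) + 9*s**2*sin(s) - 15*s**2*cos(s) + 30*s*sin(s) + 22*s*cos(s) - 22*sin(s) + 31*cos(s) + C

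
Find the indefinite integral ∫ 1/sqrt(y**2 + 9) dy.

Substitute y = 3·tan(θ), so dy = 3·sec(θ)^2 dθ and the radical becomes sqrt(y**2 + 9) = 3·sec(θ) by the Pythagorean identity.
Integrate the resulting trig expression in θ, then back-substitute tan(θ) = y/3, sec(θ) = sqrt(y**2 + 9)/3 (absorbing any constant into C).

log(y + sqrt(y**2 + 9)) + C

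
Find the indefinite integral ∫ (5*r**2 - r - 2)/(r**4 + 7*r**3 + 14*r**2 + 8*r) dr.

Factor the denominator: r*(r + 1)*(r + 2)*(r + 4).
Partial-fraction decomposition: -41/(12*(r + 4)) + 5/(r + 2) - 4/(3*(r + 1)) - 1/(4*r).
Integrate each term: A/(r−a) contributes A·log|r−a|.

-log(r)/4 - 4*log(r + 1)/3 + 5*log(r + 2) - 41*log(r + 4)/12 + C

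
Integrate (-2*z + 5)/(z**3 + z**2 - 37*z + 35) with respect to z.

Factor the denominator: (z - 5)*(z - 1)*(z + 7).
Partial-fraction decomposition: 19/(96*(z + 7)) - 3/(32*(z - 1)) - 5/(48*(z - 5)).
Integrate each term: A/(z−a) contributes A·log|z−a|.

-5*log(z - 5)/48 - 3*log(z - 1)/32 + 19*log(z + 7)/96 + C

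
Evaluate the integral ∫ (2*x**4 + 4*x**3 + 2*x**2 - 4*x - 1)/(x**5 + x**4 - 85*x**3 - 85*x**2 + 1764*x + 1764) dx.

Factor the denominator: (x - 7)*(x - 6)*(x + 1)*(x + 6)*(x + 7).
Partial-fraction decomposition: 1185/(364*(x + 7)) - 1823/(780*(x + 6)) + 1/(560*(x + 1)) - 3503/(1092*(x - 6)) + 6243/(1456*(x - 7)).
Integrate each term: A/(x−a) contributes A·log|x−a|.

6243*log(x - 7)/1456 - 3503*log(x - 6)/1092 + log(x + 1)/560 - 1823*log(x + 6)/780 + 1185*log(x + 7)/364 + C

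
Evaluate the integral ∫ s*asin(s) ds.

Use integration by parts with u = arcsin(s), dv = s ds.
Then du = 1/sqrt(-s**2 + 1) ds.

s**2*asin(s)/2 + s*sqrt(-s**2 + 1)/4 - asin(s)/4 + C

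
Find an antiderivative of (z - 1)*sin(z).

Use integration by parts with u = z - 1, dv = sin(z) dz, so v = -cos(z).
Apply parts 1 times (tabular method): alternate signs, differentiate u down to 0, integrate dv up.

-z*cos(z) + sin(z) + cos(z) + C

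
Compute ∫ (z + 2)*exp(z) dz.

(z + 1)*exp(z) + C

Use integration by parts with u = z + 2, dv = exp(z) dz, so v = exp(z).
Apply parts 1 times (tabular method): alternate signs, differentiate u down to 0, integrate dv up.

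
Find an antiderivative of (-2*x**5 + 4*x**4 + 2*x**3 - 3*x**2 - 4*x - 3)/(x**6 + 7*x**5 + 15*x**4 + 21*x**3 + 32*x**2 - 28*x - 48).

Factor the denominator: (x - 1)*(x + 1)*(x + 3)*(x + 4)*(x**2 + 4).
Partial-fraction decomposition: (863*x + 648)/(1300*(x**2 + 4)) - 2909/(300*(x + 4)) + 369/(52*(x + 3)) - 1/(30*(x + 1)) - 3/(100*(x - 1)).
Integrate each term; A/(x−a) gives A·log|x−a|; the (Bx+D)/(x²+p²) term gives a log and an atan.

-3*log(x - 1)/100 - log(x + 1)/30 + 369*log(x + 3)/52 - 2909*log(x + 4)/300 + 863*log(x**2 + 4)/2600 + 81*atan(x/2)/325 + C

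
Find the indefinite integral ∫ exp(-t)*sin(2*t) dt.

Let I denote the integral. Integrate by parts with u = sin(2*t), dv = exp(-t) dt, so v = -exp(-t): I = -exp(-t)*sin(2*t) + 2·∫ exp(-t)*cos(2*t) dt.
Apply parts again with u = cos(2*t), dv = exp(-t) dt: ∫ exp(-t)*cos(2*t) dt = -exp(-t)*cos(2*t) − 2·I. Substituting back brings back I: I = -exp(-t)*sin(2*t) - 2*exp(-t)*cos(2*t) − 4·I.
Solving for I: (1 + 4)·I equals the remaining terms, so I = (1/5)·(-exp(-t)*sin(2*t) - 2*exp(-t)*cos(2*t)).

-exp(-t)*sin(2*t)/5 - 2*exp(-t)*cos(2*t)/5 + C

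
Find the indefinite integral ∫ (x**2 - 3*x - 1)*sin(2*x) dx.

Use integration by parts with u = x**2 - 3*x - 1, dv = sin(2*x) dx, so v = -cos(2*x)/2.
Apply parts 2 times (tabular method): alternate signs, differentiate u down to 0, integrate dv up.

-x**2*cos(2*x)/2 + x*sin(2*x)/2 + 3*x*cos(2*x)/2 - 3*sin(2*x)/4 + 3*cos(2*x)/4 + C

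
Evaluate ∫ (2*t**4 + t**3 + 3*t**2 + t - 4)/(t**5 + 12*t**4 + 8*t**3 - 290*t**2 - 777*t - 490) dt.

1451*log(t - 5)/6048 + log(t + 1)/216 + 6*log(t + 2)/35 + 2281*log(t + 7)/1440 + 919/(72*t + 504) + C

Factor the denominator: (t - 5)*(t + 1)*(t + 2)*(t + 7)**2.
Partial-fraction decomposition: 2281/(1440*(t + 7)) - 919/(72*(t + 7)**2) + 6/(35*(t + 2)) + 1/(216*(t + 1)) + 1451/(6048*(t - 5)).
Integrate each term; A/(t−a) gives A·log|t−a|; A/(t−a)² gives −A/(t−a).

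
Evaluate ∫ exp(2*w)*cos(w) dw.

Let I denote the integral. Integrate by parts with u = cos(w), dv = exp(2*w) dw, so v = exp(2*w)/2: I = exp(2*w)*cos(w)/2 + (1/2)·∫ exp(2*w)*sin(w) dw.
Apply parts again with u = sin(w), dv = exp(2*w) dw: ∫ exp(2*w)*sin(w) dw = exp(2*w)*sin(w)/2 − (1/2)·I. Substituting back brings back I: I = exp(2*w)*sin(w)/4 + exp(2*w)*cos(w)/2 − (1/4)·I.
Solving for I: (1 + 1/4)·I equals the remaining terms, so I = (4/5)·(exp(2*w)*sin(w)/4 + exp(2*w)*cos(w)/2).

exp(2*w)*sin(w)/5 + 2*exp(2*w)*cos(w)/5 + C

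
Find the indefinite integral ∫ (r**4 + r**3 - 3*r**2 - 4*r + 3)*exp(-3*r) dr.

Use integration by parts with u = r**4 + r**3 - 3*r**2 - 4*r + 3, dv = exp(-3*r) dr, so v = -exp(-3*r)/3.
Apply parts 4 times (tabular method): alternate signs, differentiate u down to 0, integrate dv up.

(-27*r**4 - 63*r**3 + 18*r**2 + 120*r - 41)*exp(-3*r)/81 + C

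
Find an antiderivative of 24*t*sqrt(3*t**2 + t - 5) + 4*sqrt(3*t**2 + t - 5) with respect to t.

8*(3*t**2 + t - 5)**(3/2)/3 + C

Let u = 3*t**2 + t - 5, so du = (6*t + 1) dt.
Rewriting, the integral becomes 4·∫ √u du = 4·(2/3)u^(3/2).
Substituting back, u = 3*t**2 + t - 5.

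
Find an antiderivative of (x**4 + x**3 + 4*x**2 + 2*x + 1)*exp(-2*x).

(-4*x**4 - 12*x**3 - 34*x**2 - 42*x - 25)*exp(-2*x)/8 + C

Use integration by parts with u = x**4 + x**3 + 4*x**2 + 2*x + 1, dv = exp(-2*x) dx, so v = -exp(-2*x)/2.
Apply parts 4 times (tabular method): alternate signs, differentiate u down to 0, integrate dv up.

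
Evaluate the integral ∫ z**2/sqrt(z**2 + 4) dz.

Substitute z = 2·tan(θ), so dz = 2·sec(θ)^2 dθ and the radical becomes sqrt(z**2 + 4) = 2·sec(θ) by the Pythagorean identity.
Integrate the resulting trig expression in θ, then back-substitute tan(θ) = z/2, sec(θ) = sqrt(z**2 + 4)/2 (absorbing any constant into C).

z*sqrt(z**2 + 4)/2 - 2*log(z + sqrt(z**2 + 4)) + C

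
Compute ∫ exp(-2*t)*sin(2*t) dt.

-exp(-2*t)*sin(2*t)/4 - exp(-2*t)*cos(2*t)/4 + C

Let I denote the integral. Integrate by parts with u = sin(2*t), dv = exp(-2*t) dt, so v = -exp(-2*t)/2: I = -exp(-2*t)*sin(2*t)/2 + ∫ exp(-2*t)*cos(2*t) dt.
Apply parts again with u = cos(2*t), dv = exp(-2*t) dt: ∫ exp(-2*t)*cos(2*t) dt = -exp(-2*t)*cos(2*t)/2 − I. Substituting back brings back I: I = -exp(-2*t)*sin(2*t)/2 - exp(-2*t)*cos(2*t)/2 − I.
Solving for I: (1 + 1)·I equals the remaining terms, so I = (1/2)·(-exp(-2*t)*sin(2*t)/2 - exp(-2*t)*cos(2*t)/2).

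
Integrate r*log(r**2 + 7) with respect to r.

Let u = r**2 + 7, so du = (2*r) dr.
The integral becomes (1/2)·∫ log(u) du; integrate by parts with u′=log(u), dv′=du.

r**2*log(r**2 + 7)/2 - r**2/2 + 7*log(r**2 + 7)/2 + C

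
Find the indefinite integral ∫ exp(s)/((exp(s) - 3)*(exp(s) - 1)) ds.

Let u = e^s, du = e^s ds.
The integral becomes ∫ du/((u-1)(u-3)); decompose into partial fractions.

log(exp(s) - 3)/2 - log(exp(s) - 1)/2 + C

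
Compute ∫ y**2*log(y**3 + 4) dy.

y**3*log(y**3 + 4)/3 - y**3/3 + 4*log(y**3 + 4)/3 + C

Let u = y**3 + 4, so du = (3*y**2) dy.
The integral becomes (1/3)·∫ log(u) du; integrate by parts with u′=log(u), dv′=du.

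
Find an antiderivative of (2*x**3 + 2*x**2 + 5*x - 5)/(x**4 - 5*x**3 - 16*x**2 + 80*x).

-log(x)/16 + 64*log(x - 5)/9 - 175*log(x - 4)/32 + 121*log(x + 4)/288 + C

Factor the denominator: x*(x - 5)*(x - 4)*(x + 4).
Partial-fraction decomposition: 121/(288*(x + 4)) - 175/(32*(x - 4)) + 64/(9*(x - 5)) - 1/(16*x).
Integrate each term: A/(x−a) contributes A·log|x−a|.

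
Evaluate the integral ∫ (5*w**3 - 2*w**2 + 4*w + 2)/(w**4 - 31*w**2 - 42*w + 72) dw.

517*log(w - 6)/225 - 9*log(w - 1)/100 - 163*log(w + 3)/36 + 183*log(w + 4)/25 + C

Factor the denominator: (w - 6)*(w - 1)*(w + 3)*(w + 4).
Partial-fraction decomposition: 183/(25*(w + 4)) - 163/(36*(w + 3)) - 9/(100*(w - 1)) + 517/(225*(w - 6)).
Integrate each term: A/(w−a) contributes A·log|w−a|.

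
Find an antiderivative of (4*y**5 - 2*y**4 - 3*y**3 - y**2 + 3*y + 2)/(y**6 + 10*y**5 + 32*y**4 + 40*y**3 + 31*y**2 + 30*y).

Factor the denominator: y*(y + 2)*(y + 3)*(y + 5)*(y**2 + 1).
Partial-fraction decomposition: -(32*y - 17)/(130*(y**2 + 1)) + 4471/(260*(y + 5)) - 1069/(60*(y + 3)) + 24/(5*(y + 2)) + 1/(15*y).
Integrate each term; A/(y−a) gives A·log|y−a|; the (By+D)/(y²+p²) term gives a log and an atan.

log(y)/15 + 24*log(y + 2)/5 - 1069*log(y + 3)/60 + 4471*log(y + 5)/260 - 8*log(y**2 + 1)/65 + 17*atan(y)/130 + C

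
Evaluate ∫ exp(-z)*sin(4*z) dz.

-exp(-z)*sin(4*z)/17 - 4*exp(-z)*cos(4*z)/17 + C

Let I denote the integral. Integrate by parts with u = sin(4*z), dv = exp(-z) dz, so v = -exp(-z): I = -exp(-z)*sin(4*z) + 4·∫ exp(-z)*cos(4*z) dz.
Apply parts again with u = cos(4*z), dv = exp(-z) dz: ∫ exp(-z)*cos(4*z) dz = -exp(-z)*cos(4*z) − 4·I. Substituting back brings back I: I = -exp(-z)*sin(4*z) - 4*exp(-z)*cos(4*z) − 16·I.
Solving for I: (1 + 16)·I equals the remaining terms, so I = (1/17)·(-exp(-z)*sin(4*z) - 4*exp(-z)*cos(4*z)).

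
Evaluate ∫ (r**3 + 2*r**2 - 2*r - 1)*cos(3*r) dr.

Use integration by parts with u = r**3 + 2*r**2 - 2*r - 1, dv = cos(3*r) dr, so v = sin(3*r)/3.
Apply parts 3 times (tabular method): alternate signs, differentiate u down to 0, integrate dv up.

r**3*sin(3*r)/3 + 2*r**2*sin(3*r)/3 + r**2*cos(3*r)/3 - 8*r*sin(3*r)/9 + 4*r*cos(3*r)/9 - 13*sin(3*r)/27 - 8*cos(3*r)/27 + C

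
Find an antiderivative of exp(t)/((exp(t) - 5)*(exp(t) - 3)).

log(exp(t) - 5)/2 - log(exp(t) - 3)/2 + C

Let u = e^t, du = e^t dt.
The integral becomes ∫ du/((u-5)(u-3)); decompose into partial fractions.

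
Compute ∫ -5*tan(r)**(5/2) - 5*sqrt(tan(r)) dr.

-10*tan(r)**(3/2)/3 + C

Let u = tan(r), so du = (tan(r)**2 + 1) dr.
Rewriting, the integral becomes -5·∫ √u du = -5·(2/3)u^(3/2).
Substituting back, u = tan(r).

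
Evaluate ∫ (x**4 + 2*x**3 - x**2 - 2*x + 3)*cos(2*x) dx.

x**4*sin(2*x)/2 + x**3*sin(2*x) + x**3*cos(2*x) - 2*x**2*sin(2*x) + 3*x**2*cos(2*x)/2 - 5*x*sin(2*x)/2 - 2*x*cos(2*x) + 5*sin(2*x)/2 - 5*cos(2*x)/4 + C

Use integration by parts with u = x**4 + 2*x**3 - x**2 - 2*x + 3, dv = cos(2*x) dx, so v = sin(2*x)/2.
Apply parts 4 times (tabular method): alternate signs, differentiate u down to 0, integrate dv up.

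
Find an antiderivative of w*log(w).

Use integration by parts with u = log(w), dv = w dw.
Then du = 1/w dw and v = w**2/2.

w**2*log(w)/2 - w**2/4 + C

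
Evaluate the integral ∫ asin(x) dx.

Use integration by parts with u = arcsin(x), dv = dx.
Then du = 1/sqrt(-x**2 + 1) dx.

x*asin(x) + sqrt(-x**2 + 1) + C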